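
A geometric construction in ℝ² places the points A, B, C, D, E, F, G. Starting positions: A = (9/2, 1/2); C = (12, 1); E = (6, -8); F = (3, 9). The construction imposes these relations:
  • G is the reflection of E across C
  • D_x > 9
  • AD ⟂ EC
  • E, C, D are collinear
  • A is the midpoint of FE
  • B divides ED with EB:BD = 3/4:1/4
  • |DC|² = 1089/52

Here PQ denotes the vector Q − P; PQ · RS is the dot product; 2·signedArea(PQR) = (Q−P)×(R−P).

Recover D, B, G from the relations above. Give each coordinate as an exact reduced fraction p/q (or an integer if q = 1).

1. D_x = 123/13  [E, C, D are collinear ∩ AD ⟂ EC]
2. D_y = -73/26  [E, C, D are collinear ∩ AD ⟂ EC]
   → D = (123/13, -73/26)
3. B_x = 447/52  [B divides ED with EB:BD = 3/4:1/4]
4. B_y = -427/104  [B divides ED with EB:BD = 3/4:1/4]
   → B = (447/52, -427/104)
5. G_x = 18  [G is the reflection of E across C]
6. G_y = 10  [G is the reflection of E across C]
   → G = (18, 10)

B = (447/52, -427/104)
D = (123/13, -73/26)
G = (18, 10)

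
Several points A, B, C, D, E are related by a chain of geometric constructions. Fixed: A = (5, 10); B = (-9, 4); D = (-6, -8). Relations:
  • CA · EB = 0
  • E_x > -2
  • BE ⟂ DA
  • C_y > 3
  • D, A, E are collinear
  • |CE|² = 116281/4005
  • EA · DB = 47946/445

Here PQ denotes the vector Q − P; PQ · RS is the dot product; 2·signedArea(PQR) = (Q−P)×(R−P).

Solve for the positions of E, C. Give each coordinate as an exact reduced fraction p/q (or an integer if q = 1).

C = (4/3, 4)
E = (-657/445, -266/445)

1. E_x = -657/445  [D, A, E are collinear ∩ BE ⟂ DA]
2. E_y = -266/445  [D, A, E are collinear ∩ BE ⟂ DA]
   → E = (-657/445, -266/445)
3. C_x = 4/3  [line 3348/445·x + -2046/445·y + 744/89 = 0 ∩ |CE|² = 116281/4005]
4. C_y = 4  [line 3348/445·x + -2046/445·y + 744/89 = 0 ∩ |CE|² = 116281/4005]
   → C = (4/3, 4)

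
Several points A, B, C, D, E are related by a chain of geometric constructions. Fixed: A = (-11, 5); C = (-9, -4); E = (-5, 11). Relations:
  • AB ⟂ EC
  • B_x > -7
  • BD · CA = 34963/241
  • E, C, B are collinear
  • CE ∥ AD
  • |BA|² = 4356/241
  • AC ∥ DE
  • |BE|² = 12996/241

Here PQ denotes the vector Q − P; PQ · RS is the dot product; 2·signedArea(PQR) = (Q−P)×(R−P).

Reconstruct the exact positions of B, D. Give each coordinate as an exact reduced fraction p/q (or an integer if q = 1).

B = (-1661/241, 941/241)
D = (-7, 20)

1. B_x = -1661/241  [E, C, B are collinear ∩ AB ⟂ EC]
2. B_y = 941/241  [E, C, B are collinear ∩ AB ⟂ EC]
   → B = (-1661/241, 941/241)
3. D_x = -7  [AC ∥ DE ∩ CE ∥ AD]
4. D_y = 20  [AC ∥ DE ∩ CE ∥ AD]
   → D = (-7, 20)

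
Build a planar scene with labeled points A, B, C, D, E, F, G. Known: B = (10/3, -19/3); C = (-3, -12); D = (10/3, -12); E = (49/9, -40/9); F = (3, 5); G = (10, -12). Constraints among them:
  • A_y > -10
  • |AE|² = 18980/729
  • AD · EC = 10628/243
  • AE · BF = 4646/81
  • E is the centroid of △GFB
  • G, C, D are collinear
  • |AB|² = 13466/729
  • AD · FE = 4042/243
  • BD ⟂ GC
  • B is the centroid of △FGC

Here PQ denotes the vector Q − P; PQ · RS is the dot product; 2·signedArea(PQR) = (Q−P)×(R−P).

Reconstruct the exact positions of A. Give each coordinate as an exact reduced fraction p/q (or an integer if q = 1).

A = (169/27, -256/27)

1. A_x = 169/27  [AE · BF = 4646/81 ∩ AD · EC = 10628/243]
2. A_y = -256/27  [AE · BF = 4646/81 ∩ AD · EC = 10628/243]
   → A = (169/27, -256/27)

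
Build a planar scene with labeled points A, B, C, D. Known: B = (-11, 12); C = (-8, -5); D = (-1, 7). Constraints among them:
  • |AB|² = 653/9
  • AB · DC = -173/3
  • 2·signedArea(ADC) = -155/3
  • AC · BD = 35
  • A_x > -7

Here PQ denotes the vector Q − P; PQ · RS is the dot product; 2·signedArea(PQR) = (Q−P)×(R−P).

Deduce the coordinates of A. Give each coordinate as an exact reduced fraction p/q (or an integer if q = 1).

A = (-20/3, 14/3)

1. A_x = -20/3  [AC · BD = 35 ∩ AB · DC = -173/3]
2. A_y = 14/3  [AC · BD = 35 ∩ AB · DC = -173/3]
   → A = (-20/3, 14/3)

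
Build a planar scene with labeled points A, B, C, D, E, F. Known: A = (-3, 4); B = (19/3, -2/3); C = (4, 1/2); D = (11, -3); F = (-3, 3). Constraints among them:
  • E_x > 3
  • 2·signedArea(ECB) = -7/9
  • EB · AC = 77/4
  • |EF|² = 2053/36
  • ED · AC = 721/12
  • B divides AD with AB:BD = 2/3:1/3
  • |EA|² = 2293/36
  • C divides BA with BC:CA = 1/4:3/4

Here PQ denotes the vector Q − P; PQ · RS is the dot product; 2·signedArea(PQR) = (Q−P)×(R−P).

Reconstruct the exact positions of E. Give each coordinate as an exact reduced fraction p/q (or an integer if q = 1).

1. E_x = 4  [ED · AC = 721/12 ∩ 2·signedArea(ECB) = -7/9]
2. E_y = 1/6  [ED · AC = 721/12 ∩ 2·signedArea(ECB) = -7/9]
   → E = (4, 1/6)

E = (4, 1/6)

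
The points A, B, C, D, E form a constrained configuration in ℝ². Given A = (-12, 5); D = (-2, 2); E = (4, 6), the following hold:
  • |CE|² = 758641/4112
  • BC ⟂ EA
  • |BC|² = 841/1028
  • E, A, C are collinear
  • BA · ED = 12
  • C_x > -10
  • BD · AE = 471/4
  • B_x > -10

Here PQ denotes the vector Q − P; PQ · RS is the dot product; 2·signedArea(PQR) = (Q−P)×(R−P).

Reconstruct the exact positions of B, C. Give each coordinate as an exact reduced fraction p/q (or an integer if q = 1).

B = (-19/2, 17/4)
C = (-2456/257, 5297/1028)

1. B_x = -19/2  [BA · ED = 12 ∩ BD · AE = 471/4]
2. B_y = 17/4  [BA · ED = 12 ∩ BD · AE = 471/4]
   → B = (-19/2, 17/4)
3. C_x = -2456/257  [E, A, C are collinear ∩ BC ⟂ EA]
4. C_y = 5297/1028  [E, A, C are collinear ∩ BC ⟂ EA]
   → C = (-2456/257, 5297/1028)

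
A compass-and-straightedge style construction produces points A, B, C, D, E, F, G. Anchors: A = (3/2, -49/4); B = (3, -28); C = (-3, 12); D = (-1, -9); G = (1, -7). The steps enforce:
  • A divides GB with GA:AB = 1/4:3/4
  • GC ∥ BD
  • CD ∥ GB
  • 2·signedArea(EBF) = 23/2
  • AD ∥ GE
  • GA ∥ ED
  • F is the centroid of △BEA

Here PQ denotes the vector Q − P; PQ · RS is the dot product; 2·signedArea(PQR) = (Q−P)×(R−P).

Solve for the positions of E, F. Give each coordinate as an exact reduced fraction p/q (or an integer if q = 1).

E = (-3/2, -15/4)
F = (1, -44/3)

1. E_x = -3/2  [GA ∥ ED ∩ AD ∥ GE]
2. E_y = -15/4  [GA ∥ ED ∩ AD ∥ GE]
   → E = (-3/2, -15/4)
3. F_x = 1  [F is the centroid of △BEA]
4. F_y = -44/3  [F is the centroid of △BEA]
   → F = (1, -44/3)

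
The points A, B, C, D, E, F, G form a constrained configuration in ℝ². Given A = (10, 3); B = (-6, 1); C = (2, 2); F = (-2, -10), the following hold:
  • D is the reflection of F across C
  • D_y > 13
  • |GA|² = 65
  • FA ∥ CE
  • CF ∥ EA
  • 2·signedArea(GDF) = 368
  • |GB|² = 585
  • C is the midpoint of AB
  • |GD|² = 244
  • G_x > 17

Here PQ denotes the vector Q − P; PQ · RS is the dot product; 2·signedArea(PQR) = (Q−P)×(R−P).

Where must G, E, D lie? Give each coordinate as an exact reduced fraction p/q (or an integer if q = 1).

1. E_x = 14  [CF ∥ EA ∩ FA ∥ CE]
2. E_y = 15  [CF ∥ EA ∩ FA ∥ CE]
   → E = (14, 15)
3. D_x = 6  [D is the reflection of F across C]
4. D_y = 14  [D is the reflection of F across C]
   → D = (6, 14)
5. G_x = 18  [line 24·x + -8·y + -400 = 0 ∩ |GB|² = 585]
6. G_y = 4  [line 24·x + -8·y + -400 = 0 ∩ |GB|² = 585]
   → G = (18, 4)

D = (6, 14)
E = (14, 15)
G = (18, 4)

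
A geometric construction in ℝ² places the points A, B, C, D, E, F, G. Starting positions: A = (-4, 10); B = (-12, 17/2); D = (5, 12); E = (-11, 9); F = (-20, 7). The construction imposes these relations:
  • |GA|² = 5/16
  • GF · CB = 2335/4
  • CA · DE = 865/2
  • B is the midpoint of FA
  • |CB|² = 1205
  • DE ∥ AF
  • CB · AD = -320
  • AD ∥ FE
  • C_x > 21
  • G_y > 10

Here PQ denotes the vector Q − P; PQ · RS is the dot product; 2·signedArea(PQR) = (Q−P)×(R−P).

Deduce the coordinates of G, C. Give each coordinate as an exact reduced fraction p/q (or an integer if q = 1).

C = (22, 31/2)
G = (-7/2, 41/4)

1. C_x = 22  [CA · DE = 865/2 ∩ CB · AD = -320]
2. C_y = 31/2  [CA · DE = 865/2 ∩ CB · AD = -320]
   → C = (22, 31/2)
3. G_x = -7/2  [line 34·x + 7·y + 189/4 = 0 ∩ |GA|² = 5/16]
4. G_y = 41/4  [line 34·x + 7·y + 189/4 = 0 ∩ |GA|² = 5/16]
   → G = (-7/2, 41/4)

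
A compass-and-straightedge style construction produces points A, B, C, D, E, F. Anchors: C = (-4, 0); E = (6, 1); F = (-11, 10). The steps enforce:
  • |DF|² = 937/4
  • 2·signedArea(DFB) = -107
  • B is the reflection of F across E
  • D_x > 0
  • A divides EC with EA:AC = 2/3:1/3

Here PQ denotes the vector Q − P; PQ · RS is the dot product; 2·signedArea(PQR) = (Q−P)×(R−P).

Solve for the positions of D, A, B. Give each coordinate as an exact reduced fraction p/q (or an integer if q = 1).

1. A_x = -2/3  [A divides EC with EA:AC = 2/3:1/3]
2. A_y = 1/3  [A divides EC with EA:AC = 2/3:1/3]
   → A = (-2/3, 1/3)
3. B_x = 23  [B is the reflection of F across E]
4. B_y = -8  [B is the reflection of F across E]
   → B = (23, -8)
5. D_x = 1  [line 18·x + 34·y + -35 = 0 ∩ |DF|² = 937/4]
6. D_y = 1/2  [line 18·x + 34·y + -35 = 0 ∩ |DF|² = 937/4]
   → D = (1, 1/2)

A = (-2/3, 1/3)
B = (23, -8)
D = (1, 1/2)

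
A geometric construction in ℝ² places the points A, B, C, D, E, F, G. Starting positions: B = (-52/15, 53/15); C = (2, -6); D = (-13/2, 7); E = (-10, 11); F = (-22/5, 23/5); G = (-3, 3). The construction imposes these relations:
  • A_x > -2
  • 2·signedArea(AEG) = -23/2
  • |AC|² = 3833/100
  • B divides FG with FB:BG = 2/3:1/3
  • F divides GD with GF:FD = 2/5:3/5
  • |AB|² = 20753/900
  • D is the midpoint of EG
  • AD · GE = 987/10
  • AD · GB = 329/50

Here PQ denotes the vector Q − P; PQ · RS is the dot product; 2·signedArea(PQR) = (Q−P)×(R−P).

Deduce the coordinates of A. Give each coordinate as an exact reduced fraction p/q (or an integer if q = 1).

1. A_x = -6/5  [2·signedArea(AEG) = -23/2 ∩ AD · GB = 329/50]
2. A_y = -7/10  [2·signedArea(AEG) = -23/2 ∩ AD · GB = 329/50]
   → A = (-6/5, -7/10)

A = (-6/5, -7/10)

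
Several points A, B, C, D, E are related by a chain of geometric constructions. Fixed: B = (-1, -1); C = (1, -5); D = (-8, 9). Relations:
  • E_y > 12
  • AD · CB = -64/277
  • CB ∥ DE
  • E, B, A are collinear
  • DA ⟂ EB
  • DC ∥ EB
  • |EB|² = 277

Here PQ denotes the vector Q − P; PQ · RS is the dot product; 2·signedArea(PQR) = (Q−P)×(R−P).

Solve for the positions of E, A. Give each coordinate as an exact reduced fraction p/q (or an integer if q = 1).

1. E_x = -10  [DC ∥ EB ∩ CB ∥ DE]
2. E_y = 13  [DC ∥ EB ∩ CB ∥ DE]
   → E = (-10, 13)
3. A_x = -2104/277  [E, B, A are collinear ∩ DA ⟂ EB]
4. A_y = 2565/277  [E, B, A are collinear ∩ DA ⟂ EB]
   → A = (-2104/277, 2565/277)

A = (-2104/277, 2565/277)
E = (-10, 13)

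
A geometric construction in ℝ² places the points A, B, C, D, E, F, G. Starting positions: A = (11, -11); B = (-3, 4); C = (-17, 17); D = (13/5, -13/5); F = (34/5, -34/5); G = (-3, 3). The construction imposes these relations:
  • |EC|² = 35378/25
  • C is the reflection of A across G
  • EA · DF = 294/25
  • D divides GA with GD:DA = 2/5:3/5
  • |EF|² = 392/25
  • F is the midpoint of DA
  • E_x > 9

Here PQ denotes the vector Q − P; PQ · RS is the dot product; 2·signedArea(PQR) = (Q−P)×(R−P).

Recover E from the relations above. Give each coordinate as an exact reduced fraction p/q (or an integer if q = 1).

E = (48/5, -48/5)

1. E_x = 48/5  [line -21/5·x + 21/5·y + 2016/25 = 0 ∩ |EF|² = 392/25]
2. E_y = -48/5  [line -21/5·x + 21/5·y + 2016/25 = 0 ∩ |EF|² = 392/25]
   → E = (48/5, -48/5)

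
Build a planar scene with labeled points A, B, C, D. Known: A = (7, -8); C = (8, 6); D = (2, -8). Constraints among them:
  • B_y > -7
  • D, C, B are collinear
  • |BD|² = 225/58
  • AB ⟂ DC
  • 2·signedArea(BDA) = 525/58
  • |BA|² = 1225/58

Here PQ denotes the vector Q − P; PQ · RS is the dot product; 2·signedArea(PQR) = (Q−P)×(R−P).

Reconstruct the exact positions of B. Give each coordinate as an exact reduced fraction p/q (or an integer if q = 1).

1. B_x = 161/58  [D, C, B are collinear ∩ AB ⟂ DC]
2. B_y = -359/58  [D, C, B are collinear ∩ AB ⟂ DC]
   → B = (161/58, -359/58)

B = (161/58, -359/58)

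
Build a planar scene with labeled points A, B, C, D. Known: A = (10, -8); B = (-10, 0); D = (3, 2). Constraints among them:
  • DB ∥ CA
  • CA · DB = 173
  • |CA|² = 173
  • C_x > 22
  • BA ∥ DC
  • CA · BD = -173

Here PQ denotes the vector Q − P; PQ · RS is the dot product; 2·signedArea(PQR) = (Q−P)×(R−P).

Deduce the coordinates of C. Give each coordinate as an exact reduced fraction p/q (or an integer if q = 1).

1. C_x = 23  [DB ∥ CA ∩ BA ∥ DC]
2. C_y = -6  [DB ∥ CA ∩ BA ∥ DC]
   → C = (23, -6)

C = (23, -6)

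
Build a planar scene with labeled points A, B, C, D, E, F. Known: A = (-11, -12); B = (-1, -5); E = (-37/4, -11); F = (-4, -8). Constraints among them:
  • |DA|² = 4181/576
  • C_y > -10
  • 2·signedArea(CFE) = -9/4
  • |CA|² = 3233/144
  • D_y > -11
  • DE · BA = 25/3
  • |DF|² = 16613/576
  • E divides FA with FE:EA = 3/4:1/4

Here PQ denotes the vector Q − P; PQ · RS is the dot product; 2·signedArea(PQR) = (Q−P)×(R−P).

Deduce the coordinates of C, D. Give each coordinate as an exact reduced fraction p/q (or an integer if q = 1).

C = (-85/12, -28/3)
D = (-209/24, -127/12)

1. C_x = -85/12  [line 3·x + -21/4·y + -111/4 = 0 ∩ |CA|² = 3233/144]
2. C_y = -28/3  [line 3·x + -21/4·y + -111/4 = 0 ∩ |CA|² = 3233/144]
   → C = (-85/12, -28/3)
3. D_x = -209/24  [line 10·x + 7·y + 967/6 = 0 ∩ |DF|² = 16613/576]
4. D_y = -127/12  [line 10·x + 7·y + 967/6 = 0 ∩ |DF|² = 16613/576]
   → D = (-209/24, -127/12)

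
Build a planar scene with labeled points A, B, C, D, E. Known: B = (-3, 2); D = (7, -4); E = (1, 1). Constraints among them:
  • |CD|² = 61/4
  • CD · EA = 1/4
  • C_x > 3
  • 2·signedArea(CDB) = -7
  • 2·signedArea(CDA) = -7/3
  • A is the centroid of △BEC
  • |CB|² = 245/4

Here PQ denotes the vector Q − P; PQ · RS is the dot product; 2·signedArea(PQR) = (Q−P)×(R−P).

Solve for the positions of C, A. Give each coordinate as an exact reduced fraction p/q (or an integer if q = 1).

1. C_x = 4  [line -6·x + -10·y + 9 = 0 ∩ |CB|² = 245/4]
2. C_y = -3/2  [line -6·x + -10·y + 9 = 0 ∩ |CB|² = 245/4]
   → C = (4, -3/2)
3. A_x = 2/3  [A is the centroid of △BEC]
4. A_y = 1/2  [A is the centroid of △BEC]
   → A = (2/3, 1/2)

A = (2/3, 1/2)
C = (4, -3/2)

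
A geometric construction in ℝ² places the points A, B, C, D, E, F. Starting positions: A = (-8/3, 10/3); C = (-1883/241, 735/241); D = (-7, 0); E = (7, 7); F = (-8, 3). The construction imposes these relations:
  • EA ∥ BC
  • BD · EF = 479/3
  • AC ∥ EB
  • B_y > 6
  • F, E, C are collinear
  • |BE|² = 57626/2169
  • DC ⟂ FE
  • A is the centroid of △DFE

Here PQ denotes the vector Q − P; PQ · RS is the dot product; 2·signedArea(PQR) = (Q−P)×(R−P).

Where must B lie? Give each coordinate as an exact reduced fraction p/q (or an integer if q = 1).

B = (1340/723, 4856/723)

1. B_x = 1340/723  [EA ∥ BC ∩ AC ∥ EB]
2. B_y = 4856/723  [EA ∥ BC ∩ AC ∥ EB]
   → B = (1340/723, 4856/723)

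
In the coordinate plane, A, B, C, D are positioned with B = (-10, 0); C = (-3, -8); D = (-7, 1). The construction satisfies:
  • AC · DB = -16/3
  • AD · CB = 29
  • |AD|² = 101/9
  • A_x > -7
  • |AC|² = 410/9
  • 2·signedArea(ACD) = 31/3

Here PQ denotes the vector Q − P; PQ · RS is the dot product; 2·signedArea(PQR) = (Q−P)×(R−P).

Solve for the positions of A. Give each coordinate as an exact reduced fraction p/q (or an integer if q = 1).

1. A_x = -20/3  [AC · DB = -16/3 ∩ AD · CB = 29]
2. A_y = -7/3  [AC · DB = -16/3 ∩ AD · CB = 29]
   → A = (-20/3, -7/3)

A = (-20/3, -7/3)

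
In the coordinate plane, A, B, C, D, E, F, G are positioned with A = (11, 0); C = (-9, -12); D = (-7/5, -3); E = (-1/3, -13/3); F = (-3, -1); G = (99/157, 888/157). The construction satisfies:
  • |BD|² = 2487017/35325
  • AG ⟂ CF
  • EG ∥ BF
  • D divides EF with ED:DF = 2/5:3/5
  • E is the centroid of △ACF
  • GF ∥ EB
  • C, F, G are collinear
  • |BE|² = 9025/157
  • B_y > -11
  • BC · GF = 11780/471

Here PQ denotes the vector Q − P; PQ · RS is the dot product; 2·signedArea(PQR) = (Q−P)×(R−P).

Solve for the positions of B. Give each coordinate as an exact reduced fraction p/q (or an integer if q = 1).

1. B_x = -1867/471  [EG ∥ BF ∩ GF ∥ EB]
2. B_y = -5176/471  [EG ∥ BF ∩ GF ∥ EB]
   → B = (-1867/471, -5176/471)

B = (-1867/471, -5176/471)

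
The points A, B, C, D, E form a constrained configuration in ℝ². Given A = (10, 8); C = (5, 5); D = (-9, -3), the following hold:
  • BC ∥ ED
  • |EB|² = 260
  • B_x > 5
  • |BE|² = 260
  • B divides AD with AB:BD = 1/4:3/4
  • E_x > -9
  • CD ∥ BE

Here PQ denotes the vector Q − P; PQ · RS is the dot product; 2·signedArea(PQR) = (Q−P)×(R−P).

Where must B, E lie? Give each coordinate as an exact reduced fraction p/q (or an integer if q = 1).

B = (21/4, 21/4)
E = (-35/4, -11/4)

1. B_x = 21/4  [B divides AD with AB:BD = 1/4:3/4]
2. B_y = 21/4  [B divides AD with AB:BD = 1/4:3/4]
   → B = (21/4, 21/4)
3. E_x = -35/4  [BC ∥ ED ∩ CD ∥ BE]
4. E_y = -11/4  [BC ∥ ED ∩ CD ∥ BE]
   → E = (-35/4, -11/4)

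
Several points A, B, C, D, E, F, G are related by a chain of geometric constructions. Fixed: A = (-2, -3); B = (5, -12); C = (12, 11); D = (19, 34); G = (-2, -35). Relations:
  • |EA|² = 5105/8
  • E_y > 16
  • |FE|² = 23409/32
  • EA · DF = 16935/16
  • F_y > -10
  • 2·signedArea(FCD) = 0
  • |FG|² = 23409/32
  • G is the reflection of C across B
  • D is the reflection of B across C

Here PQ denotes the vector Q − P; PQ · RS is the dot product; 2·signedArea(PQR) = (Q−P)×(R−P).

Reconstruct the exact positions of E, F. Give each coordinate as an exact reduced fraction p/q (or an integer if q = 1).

1. F_x = 47/8  [line -23·x + 7·y + 199 = 0 ∩ |FG|² = 23409/32]
2. F_y = -73/8  [line -23·x + 7·y + 199 = 0 ∩ |FG|² = 23409/32]
   → F = (47/8, -73/8)
3. E_x = 55/4  [line 105/8·x + 345/8·y + -14445/16 = 0 ∩ |FE|² = 23409/32]
4. E_y = 67/4  [line 105/8·x + 345/8·y + -14445/16 = 0 ∩ |FE|² = 23409/32]
   → E = (55/4, 67/4)

E = (55/4, 67/4)
F = (47/8, -73/8)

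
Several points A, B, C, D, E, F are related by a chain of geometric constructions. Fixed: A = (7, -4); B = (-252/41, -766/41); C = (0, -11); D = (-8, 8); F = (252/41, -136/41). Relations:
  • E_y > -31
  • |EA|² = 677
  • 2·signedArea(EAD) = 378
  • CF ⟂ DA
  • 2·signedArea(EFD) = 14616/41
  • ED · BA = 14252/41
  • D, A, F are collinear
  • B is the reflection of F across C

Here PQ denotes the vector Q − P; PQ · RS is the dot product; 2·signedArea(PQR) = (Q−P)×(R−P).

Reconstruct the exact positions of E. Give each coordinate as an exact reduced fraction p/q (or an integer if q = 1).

1. E_x = 8  [2·signedArea(EFD) = 14616/41 ∩ ED · BA = 14252/41]
2. E_y = -30  [2·signedArea(EFD) = 14616/41 ∩ ED · BA = 14252/41]
   → E = (8, -30)

E = (8, -30)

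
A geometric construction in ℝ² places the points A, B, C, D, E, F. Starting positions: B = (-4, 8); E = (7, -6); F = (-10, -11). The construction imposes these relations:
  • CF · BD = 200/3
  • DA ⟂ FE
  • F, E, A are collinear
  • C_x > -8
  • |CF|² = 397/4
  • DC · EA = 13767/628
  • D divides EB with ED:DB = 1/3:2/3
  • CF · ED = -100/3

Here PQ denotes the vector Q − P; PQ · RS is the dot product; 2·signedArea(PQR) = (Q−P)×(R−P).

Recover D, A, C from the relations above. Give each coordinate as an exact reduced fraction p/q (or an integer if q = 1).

A = (1535/314, -2079/314)
C = (-7, -3/2)
D = (10/3, -4/3)

1. D_x = 10/3  [D divides EB with ED:DB = 1/3:2/3]
2. D_y = -4/3  [D divides EB with ED:DB = 1/3:2/3]
   → D = (10/3, -4/3)
3. A_x = 1535/314  [F, E, A are collinear ∩ DA ⟂ FE]
4. A_y = -2079/314  [F, E, A are collinear ∩ DA ⟂ FE]
   → A = (1535/314, -2079/314)
5. C_x = -7  [CF · BD = 200/3 ∩ DC · EA = 13767/628]
6. C_y = -3/2  [CF · BD = 200/3 ∩ DC · EA = 13767/628]
   → C = (-7, -3/2)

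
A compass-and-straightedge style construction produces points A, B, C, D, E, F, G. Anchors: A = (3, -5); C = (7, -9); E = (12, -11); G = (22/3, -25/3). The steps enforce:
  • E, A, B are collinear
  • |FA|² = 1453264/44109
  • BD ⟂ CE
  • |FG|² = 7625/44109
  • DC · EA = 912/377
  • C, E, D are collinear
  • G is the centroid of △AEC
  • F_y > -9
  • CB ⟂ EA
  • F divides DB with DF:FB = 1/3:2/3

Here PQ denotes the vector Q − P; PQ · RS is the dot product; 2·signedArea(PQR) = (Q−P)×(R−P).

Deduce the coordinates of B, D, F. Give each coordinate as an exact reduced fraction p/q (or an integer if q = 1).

1. B_x = 99/13  [E, A, B are collinear ∩ CB ⟂ EA]
2. B_y = -105/13  [E, A, B are collinear ∩ CB ⟂ EA]
   → B = (99/13, -105/13)
3. D_x = 2719/377  [C, E, D are collinear ∩ BD ⟂ CE]
4. D_y = -3425/377  [C, E, D are collinear ∩ BD ⟂ CE]
   → D = (2719/377, -3425/377)
5. F_x = 8309/1131  [F divides DB with DF:FB = 1/3:2/3]
6. F_y = -9895/1131  [F divides DB with DF:FB = 1/3:2/3]
   → F = (8309/1131, -9895/1131)

B = (99/13, -105/13)
D = (2719/377, -3425/377)
F = (8309/1131, -9895/1131)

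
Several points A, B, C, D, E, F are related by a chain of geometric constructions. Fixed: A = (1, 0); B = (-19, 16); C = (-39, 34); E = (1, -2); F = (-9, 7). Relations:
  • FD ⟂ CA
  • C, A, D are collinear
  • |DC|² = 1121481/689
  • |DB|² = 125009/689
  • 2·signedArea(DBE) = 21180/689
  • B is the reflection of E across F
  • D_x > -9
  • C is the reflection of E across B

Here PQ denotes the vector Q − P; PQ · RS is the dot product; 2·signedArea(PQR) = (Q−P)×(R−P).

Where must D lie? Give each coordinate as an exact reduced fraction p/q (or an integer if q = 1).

D = (-5691/689, 5423/689)

1. D_x = -5691/689  [C, A, D are collinear ∩ FD ⟂ CA]
2. D_y = 5423/689  [C, A, D are collinear ∩ FD ⟂ CA]
   → D = (-5691/689, 5423/689)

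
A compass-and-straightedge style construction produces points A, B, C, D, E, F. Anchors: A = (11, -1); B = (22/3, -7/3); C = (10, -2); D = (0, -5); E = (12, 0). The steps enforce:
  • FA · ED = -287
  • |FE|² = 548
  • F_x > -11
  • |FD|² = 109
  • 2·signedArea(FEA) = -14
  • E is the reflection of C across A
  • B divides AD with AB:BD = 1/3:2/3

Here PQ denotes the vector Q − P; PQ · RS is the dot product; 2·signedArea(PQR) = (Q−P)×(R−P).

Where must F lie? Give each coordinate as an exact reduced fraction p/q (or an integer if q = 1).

F = (-10, -8)

1. F_x = -10  [2·signedArea(FEA) = -14 ∩ FA · ED = -287]
2. F_y = -8  [2·signedArea(FEA) = -14 ∩ FA · ED = -287]
   → F = (-10, -8)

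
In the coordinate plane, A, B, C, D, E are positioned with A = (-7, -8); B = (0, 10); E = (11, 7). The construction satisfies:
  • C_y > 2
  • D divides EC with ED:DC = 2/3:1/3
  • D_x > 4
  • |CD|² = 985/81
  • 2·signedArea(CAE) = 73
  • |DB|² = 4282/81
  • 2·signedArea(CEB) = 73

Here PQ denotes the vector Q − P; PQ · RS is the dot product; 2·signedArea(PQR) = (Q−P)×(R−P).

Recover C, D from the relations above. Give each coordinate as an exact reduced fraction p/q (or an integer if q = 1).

C = (4/3, 3)
D = (41/9, 13/3)

1. C_x = 4/3  [2·signedArea(CEB) = 73 ∩ 2·signedArea(CAE) = 73]
2. C_y = 3  [2·signedArea(CEB) = 73 ∩ 2·signedArea(CAE) = 73]
   → C = (4/3, 3)
3. D_x = 41/9  [D divides EC with ED:DC = 2/3:1/3]
4. D_y = 13/3  [D divides EC with ED:DC = 2/3:1/3]
   → D = (41/9, 13/3)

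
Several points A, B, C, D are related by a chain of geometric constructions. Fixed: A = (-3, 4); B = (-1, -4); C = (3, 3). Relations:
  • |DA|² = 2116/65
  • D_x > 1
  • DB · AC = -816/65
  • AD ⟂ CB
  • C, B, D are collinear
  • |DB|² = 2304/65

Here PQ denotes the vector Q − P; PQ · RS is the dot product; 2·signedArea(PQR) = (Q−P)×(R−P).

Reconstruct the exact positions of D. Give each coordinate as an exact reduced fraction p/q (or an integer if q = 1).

1. D_x = 127/65  [C, B, D are collinear ∩ AD ⟂ CB]
2. D_y = 76/65  [C, B, D are collinear ∩ AD ⟂ CB]
   → D = (127/65, 76/65)

D = (127/65, 76/65)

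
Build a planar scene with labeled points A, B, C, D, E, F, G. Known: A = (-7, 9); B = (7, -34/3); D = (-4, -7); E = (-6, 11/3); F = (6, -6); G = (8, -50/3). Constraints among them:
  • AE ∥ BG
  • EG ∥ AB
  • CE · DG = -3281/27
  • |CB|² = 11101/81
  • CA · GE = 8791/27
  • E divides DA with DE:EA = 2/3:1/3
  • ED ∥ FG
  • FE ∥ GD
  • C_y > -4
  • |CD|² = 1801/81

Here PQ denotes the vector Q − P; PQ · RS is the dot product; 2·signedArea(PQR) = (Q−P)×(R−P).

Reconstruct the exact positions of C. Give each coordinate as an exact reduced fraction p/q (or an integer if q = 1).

1. C_x = -4/3  [CE · DG = -3281/27 ∩ CA · GE = 8791/27]
2. C_y = -28/9  [CE · DG = -3281/27 ∩ CA · GE = 8791/27]
   → C = (-4/3, -28/9)

C = (-4/3, -28/9)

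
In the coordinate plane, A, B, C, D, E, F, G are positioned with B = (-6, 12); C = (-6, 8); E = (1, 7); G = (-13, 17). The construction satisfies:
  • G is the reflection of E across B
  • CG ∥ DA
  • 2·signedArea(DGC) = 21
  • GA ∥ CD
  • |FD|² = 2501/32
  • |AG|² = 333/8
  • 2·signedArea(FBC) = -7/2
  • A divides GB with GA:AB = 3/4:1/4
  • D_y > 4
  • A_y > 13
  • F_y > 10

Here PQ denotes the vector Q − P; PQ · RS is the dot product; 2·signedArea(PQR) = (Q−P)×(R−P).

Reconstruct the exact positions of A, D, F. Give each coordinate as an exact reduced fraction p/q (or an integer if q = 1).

1. A_x = -31/4  [A divides GB with GA:AB = 3/4:1/4]
2. A_y = 53/4  [A divides GB with GA:AB = 3/4:1/4]
   → A = (-31/4, 53/4)
3. D_x = -3/4  [CG ∥ DA ∩ GA ∥ CD]
4. D_y = 17/4  [CG ∥ DA ∩ GA ∥ CD]
   → D = (-3/4, 17/4)
5. F_x = -55/8  [2·signedArea(FBC) = -7/2]
6. F_y = 85/8  [|FD|² = 2501/32]
   → F = (-55/8, 85/8)

A = (-31/4, 53/4)
D = (-3/4, 17/4)
F = (-55/8, 85/8)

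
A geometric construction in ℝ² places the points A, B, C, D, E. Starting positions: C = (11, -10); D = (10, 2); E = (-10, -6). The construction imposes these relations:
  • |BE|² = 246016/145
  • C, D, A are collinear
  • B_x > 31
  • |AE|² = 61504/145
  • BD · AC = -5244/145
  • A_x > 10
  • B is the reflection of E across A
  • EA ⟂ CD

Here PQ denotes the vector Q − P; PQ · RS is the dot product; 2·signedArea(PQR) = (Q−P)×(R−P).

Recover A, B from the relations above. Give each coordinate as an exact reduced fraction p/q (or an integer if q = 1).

A = (1526/145, -622/145)
B = (4502/145, -374/145)

1. A_x = 1526/145  [C, D, A are collinear ∩ EA ⟂ CD]
2. A_y = -622/145  [C, D, A are collinear ∩ EA ⟂ CD]
   → A = (1526/145, -622/145)
3. B_x = 4502/145  [B is the reflection of E across A]
4. B_y = -374/145  [B is the reflection of E across A]
   → B = (4502/145, -374/145)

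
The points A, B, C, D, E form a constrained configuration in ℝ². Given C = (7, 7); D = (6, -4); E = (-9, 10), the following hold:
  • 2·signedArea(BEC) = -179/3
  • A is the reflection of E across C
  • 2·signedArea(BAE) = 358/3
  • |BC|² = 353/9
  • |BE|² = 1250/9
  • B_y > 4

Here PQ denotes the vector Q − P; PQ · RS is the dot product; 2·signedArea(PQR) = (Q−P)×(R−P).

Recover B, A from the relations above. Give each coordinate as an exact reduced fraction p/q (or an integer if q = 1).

1. B_x = 4/3  [line 3·x + 16·y + -220/3 = 0 ∩ |BC|² = 353/9]
2. B_y = 13/3  [line 3·x + 16·y + -220/3 = 0 ∩ |BC|² = 353/9]
   → B = (4/3, 13/3)
3. A_x = 23  [A is the reflection of E across C]
4. A_y = 4  [A is the reflection of E across C]
   → A = (23, 4)

A = (23, 4)
B = (4/3, 13/3)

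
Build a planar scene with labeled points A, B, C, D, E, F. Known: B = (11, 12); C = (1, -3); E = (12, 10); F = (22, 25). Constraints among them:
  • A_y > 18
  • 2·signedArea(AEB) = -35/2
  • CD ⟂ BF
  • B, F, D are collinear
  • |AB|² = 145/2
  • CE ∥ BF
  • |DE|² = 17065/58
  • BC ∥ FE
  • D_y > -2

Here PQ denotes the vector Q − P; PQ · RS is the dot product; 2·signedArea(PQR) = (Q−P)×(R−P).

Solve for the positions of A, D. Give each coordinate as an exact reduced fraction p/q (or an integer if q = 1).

1. A_x = 33/2  [line -2·x + -1·y + 103/2 = 0 ∩ |AB|² = 145/2]
2. A_y = 37/2  [line -2·x + -1·y + 103/2 = 0 ∩ |AB|² = 145/2]
   → A = (33/2, 37/2)
3. D_x = -33/58  [B, F, D are collinear ∩ CD ⟂ BF]
4. D_y = -97/58  [B, F, D are collinear ∩ CD ⟂ BF]
   → D = (-33/58, -97/58)

A = (33/2, 37/2)
D = (-33/58, -97/58)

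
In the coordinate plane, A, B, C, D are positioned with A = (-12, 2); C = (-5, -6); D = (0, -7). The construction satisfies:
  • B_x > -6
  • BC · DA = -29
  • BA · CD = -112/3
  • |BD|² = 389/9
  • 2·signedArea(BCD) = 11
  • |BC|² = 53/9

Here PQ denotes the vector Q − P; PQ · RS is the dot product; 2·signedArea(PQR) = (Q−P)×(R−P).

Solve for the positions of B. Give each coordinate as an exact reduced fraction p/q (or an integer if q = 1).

B = (-17/3, -11/3)

1. B_x = -17/3  [2·signedArea(BCD) = 11 ∩ BC · DA = -29]
2. B_y = -11/3  [2·signedArea(BCD) = 11 ∩ BC · DA = -29]
   → B = (-17/3, -11/3)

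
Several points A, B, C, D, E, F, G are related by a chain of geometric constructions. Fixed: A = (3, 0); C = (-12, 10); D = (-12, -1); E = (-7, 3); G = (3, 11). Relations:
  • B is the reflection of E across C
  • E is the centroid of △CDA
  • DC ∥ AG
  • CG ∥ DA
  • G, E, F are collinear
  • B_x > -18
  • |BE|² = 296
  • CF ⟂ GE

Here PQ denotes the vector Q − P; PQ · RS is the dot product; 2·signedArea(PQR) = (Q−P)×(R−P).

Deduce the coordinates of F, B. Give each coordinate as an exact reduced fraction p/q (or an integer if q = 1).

B = (-17, 17)
F = (-272/41, 135/41)

1. F_x = -272/41  [G, E, F are collinear ∩ CF ⟂ GE]
2. F_y = 135/41  [G, E, F are collinear ∩ CF ⟂ GE]
   → F = (-272/41, 135/41)
3. B_x = -17  [B is the reflection of E across C]
4. B_y = 17  [B is the reflection of E across C]
   → B = (-17, 17)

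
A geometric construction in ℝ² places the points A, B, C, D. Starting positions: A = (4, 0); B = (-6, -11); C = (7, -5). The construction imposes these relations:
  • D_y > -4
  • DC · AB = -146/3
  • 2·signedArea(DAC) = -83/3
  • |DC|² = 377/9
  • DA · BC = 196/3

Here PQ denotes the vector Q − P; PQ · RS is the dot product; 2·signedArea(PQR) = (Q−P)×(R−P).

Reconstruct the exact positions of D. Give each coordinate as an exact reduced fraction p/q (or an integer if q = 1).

D = (2/3, -11/3)

1. D_x = 2/3  [DA · BC = 196/3 ∩ DC · AB = -146/3]
2. D_y = -11/3  [DA · BC = 196/3 ∩ DC · AB = -146/3]
   → D = (2/3, -11/3)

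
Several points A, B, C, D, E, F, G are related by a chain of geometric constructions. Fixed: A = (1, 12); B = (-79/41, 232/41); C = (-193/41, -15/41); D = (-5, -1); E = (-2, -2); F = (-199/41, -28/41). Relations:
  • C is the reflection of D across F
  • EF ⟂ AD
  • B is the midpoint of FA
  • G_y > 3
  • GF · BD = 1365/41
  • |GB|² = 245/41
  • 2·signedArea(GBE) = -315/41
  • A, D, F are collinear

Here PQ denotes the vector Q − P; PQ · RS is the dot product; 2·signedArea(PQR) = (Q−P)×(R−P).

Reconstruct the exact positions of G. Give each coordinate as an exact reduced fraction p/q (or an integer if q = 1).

1. G_x = -121/41  [2·signedArea(GBE) = -315/41 ∩ GF · BD = 1365/41]
2. G_y = 141/41  [2·signedArea(GBE) = -315/41 ∩ GF · BD = 1365/41]
   → G = (-121/41, 141/41)

G = (-121/41, 141/41)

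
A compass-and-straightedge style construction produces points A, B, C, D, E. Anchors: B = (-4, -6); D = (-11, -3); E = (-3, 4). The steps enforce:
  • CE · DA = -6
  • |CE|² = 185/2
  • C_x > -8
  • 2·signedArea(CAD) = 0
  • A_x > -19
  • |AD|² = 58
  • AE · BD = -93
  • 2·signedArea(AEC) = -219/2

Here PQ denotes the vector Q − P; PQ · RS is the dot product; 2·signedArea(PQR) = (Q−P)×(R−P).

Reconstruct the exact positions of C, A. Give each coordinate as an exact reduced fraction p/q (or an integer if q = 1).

1. A_x = -18  [line 7·x + -3·y + 126 = 0 ∩ |AD|² = 58]
2. A_y = 0  [line 7·x + -3·y + 126 = 0 ∩ |AD|² = 58]
   → A = (-18, 0)
3. C_x = -15/2  [2·signedArea(CAD) = 0 ∩ 2·signedArea(AEC) = -219/2]
4. C_y = -9/2  [2·signedArea(CAD) = 0 ∩ 2·signedArea(AEC) = -219/2]
   → C = (-15/2, -9/2)

A = (-18, 0)
C = (-15/2, -9/2)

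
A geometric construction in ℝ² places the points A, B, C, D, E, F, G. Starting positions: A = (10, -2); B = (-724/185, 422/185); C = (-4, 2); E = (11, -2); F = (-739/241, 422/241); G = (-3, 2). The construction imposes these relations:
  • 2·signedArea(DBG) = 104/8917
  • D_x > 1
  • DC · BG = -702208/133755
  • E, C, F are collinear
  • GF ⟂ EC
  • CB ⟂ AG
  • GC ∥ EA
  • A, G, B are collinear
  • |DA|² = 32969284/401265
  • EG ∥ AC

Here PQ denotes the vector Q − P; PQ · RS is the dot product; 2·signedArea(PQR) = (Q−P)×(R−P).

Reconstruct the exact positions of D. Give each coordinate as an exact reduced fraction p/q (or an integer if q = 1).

D = (179236/133755, 90602/133755)

1. D_x = 179236/133755  [2·signedArea(DBG) = 104/8917 ∩ DC · BG = -702208/133755]
2. D_y = 90602/133755  [2·signedArea(DBG) = 104/8917 ∩ DC · BG = -702208/133755]
   → D = (179236/133755, 90602/133755)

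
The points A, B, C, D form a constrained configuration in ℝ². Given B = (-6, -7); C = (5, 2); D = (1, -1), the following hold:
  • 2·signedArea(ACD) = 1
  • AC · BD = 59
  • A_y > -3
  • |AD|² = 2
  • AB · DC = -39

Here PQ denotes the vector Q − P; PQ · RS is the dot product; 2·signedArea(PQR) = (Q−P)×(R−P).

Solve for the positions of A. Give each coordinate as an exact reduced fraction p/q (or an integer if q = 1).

A = (0, -2)

1. A_x = 0  [AB · DC = -39 ∩ AC · BD = 59]
2. A_y = -2  [AB · DC = -39 ∩ AC · BD = 59]
   → A = (0, -2)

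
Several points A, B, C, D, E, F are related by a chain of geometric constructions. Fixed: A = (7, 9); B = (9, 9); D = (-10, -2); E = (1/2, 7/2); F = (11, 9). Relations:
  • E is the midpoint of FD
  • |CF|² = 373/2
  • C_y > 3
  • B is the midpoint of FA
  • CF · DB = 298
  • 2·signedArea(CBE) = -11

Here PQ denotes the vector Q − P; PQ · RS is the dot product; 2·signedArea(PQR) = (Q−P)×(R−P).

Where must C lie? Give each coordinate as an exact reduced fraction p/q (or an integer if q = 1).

1. C_x = -3/2  [2·signedArea(CBE) = -11 ∩ CF · DB = 298]
2. C_y = 7/2  [2·signedArea(CBE) = -11 ∩ CF · DB = 298]
   → C = (-3/2, 7/2)

C = (-3/2, 7/2)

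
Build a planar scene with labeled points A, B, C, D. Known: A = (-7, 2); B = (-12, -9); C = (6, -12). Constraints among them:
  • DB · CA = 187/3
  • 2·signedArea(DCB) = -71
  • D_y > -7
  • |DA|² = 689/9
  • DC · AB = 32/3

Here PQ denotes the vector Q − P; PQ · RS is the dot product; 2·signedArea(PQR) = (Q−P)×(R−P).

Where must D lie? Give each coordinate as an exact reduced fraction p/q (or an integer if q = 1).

1. D_x = -13/3  [2·signedArea(DCB) = -71 ∩ DB · CA = 187/3]
2. D_y = -19/3  [2·signedArea(DCB) = -71 ∩ DB · CA = 187/3]
   → D = (-13/3, -19/3)

D = (-13/3, -19/3)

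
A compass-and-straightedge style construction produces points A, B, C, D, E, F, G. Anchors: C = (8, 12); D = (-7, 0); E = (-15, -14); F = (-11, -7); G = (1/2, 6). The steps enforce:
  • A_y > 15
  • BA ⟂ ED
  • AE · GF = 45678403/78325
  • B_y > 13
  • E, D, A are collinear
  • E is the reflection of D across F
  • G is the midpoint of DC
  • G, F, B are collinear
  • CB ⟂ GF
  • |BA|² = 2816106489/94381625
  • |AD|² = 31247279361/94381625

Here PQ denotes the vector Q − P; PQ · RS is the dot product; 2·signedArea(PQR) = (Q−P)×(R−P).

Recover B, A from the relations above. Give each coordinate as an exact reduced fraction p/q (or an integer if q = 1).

A = (158801/78325, 1237383/78325)
B = (8158/1205, 15771/1205)

1. B_x = 8158/1205  [G, F, B are collinear ∩ CB ⟂ GF]
2. B_y = 15771/1205  [G, F, B are collinear ∩ CB ⟂ GF]
   → B = (8158/1205, 15771/1205)
3. A_x = 158801/78325  [E, D, A are collinear ∩ BA ⟂ ED]
4. A_y = 1237383/78325  [E, D, A are collinear ∩ BA ⟂ ED]
   → A = (158801/78325, 1237383/78325)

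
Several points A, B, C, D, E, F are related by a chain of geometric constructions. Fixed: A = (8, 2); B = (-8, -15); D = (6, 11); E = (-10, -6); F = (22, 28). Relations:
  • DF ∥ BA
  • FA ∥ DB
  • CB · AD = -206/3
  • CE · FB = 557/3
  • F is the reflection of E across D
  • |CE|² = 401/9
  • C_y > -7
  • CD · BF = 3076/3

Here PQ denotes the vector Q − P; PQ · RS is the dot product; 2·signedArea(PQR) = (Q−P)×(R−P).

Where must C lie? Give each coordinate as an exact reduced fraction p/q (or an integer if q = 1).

C = (-10/3, -19/3)

1. C_x = -10/3  [CE · FB = 557/3 ∩ CB · AD = -206/3]
2. C_y = -19/3  [CE · FB = 557/3 ∩ CB · AD = -206/3]
   → C = (-10/3, -19/3)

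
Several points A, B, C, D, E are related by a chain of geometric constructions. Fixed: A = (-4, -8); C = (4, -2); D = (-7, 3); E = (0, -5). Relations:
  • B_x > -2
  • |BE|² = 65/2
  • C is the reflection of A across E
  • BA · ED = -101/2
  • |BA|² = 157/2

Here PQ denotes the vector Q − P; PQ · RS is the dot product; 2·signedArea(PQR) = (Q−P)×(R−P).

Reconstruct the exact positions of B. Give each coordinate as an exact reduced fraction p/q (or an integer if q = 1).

B = (-3/2, 1/2)

1. B_x = -3/2  [line 7·x + -8·y + 29/2 = 0 ∩ |BE|² = 65/2]
2. B_y = 1/2  [line 7·x + -8·y + 29/2 = 0 ∩ |BE|² = 65/2]
   → B = (-3/2, 1/2)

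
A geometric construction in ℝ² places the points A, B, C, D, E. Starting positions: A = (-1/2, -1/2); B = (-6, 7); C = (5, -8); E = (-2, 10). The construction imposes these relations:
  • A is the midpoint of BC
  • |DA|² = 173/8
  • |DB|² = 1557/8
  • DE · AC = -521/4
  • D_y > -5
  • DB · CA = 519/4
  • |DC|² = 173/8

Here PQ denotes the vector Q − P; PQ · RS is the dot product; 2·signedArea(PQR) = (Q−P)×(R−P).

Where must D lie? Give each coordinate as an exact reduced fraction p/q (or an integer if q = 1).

D = (9/4, -17/4)

1. D_x = 9/4  [line -11/2·x + 15/2·y + 177/4 = 0 ∩ |DB|² = 1557/8]
2. D_y = -17/4  [line -11/2·x + 15/2·y + 177/4 = 0 ∩ |DB|² = 1557/8]
   → D = (9/4, -17/4)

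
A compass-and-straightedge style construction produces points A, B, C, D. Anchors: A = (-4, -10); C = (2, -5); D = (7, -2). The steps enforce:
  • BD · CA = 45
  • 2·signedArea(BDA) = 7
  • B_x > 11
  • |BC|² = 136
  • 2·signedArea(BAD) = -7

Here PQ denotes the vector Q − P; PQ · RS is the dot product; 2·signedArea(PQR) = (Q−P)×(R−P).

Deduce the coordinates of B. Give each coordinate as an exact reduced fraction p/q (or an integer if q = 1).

B = (12, 1)

1. B_x = 12  [2·signedArea(BAD) = -7 ∩ BD · CA = 45]
2. B_y = 1  [2·signedArea(BAD) = -7 ∩ BD · CA = 45]
   → B = (12, 1)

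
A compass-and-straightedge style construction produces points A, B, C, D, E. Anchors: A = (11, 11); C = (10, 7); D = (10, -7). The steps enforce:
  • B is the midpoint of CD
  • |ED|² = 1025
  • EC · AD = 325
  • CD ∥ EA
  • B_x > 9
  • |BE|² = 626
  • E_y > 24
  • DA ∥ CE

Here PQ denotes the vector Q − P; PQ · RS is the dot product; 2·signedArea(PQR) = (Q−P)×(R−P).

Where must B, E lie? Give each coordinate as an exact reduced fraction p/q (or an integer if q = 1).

1. B_x = 10  [B is the midpoint of CD]
2. B_y = 0  [B is the midpoint of CD]
   → B = (10, 0)
3. E_x = 11  [CD ∥ EA ∩ DA ∥ CE]
4. E_y = 25  [CD ∥ EA ∩ DA ∥ CE]
   → E = (11, 25)

B = (10, 0)
E = (11, 25)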